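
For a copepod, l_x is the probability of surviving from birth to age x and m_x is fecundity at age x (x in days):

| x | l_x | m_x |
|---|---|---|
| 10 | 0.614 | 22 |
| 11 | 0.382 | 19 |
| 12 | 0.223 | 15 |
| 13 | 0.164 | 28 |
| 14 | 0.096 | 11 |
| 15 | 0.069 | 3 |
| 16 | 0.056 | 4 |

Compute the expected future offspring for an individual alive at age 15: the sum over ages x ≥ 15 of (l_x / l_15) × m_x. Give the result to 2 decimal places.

6.25

l_15 = 0.069. Conditional survival from age 15 to x is l_x / l_15.
  x=15: (0.069/0.069) × 3 = 3.0000
  x=16: (0.056/0.069) × 4 = 3.2464
Sum = 3.0000 + 3.2464 = 6.2464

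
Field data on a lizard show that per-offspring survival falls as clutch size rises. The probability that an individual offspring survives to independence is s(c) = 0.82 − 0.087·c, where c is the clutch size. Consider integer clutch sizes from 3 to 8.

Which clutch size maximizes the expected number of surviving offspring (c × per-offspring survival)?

Expected surviving offspring = c × s(c):
  c=3: 3 × 0.559 = 1.677
  c=4: 4 × 0.472 = 1.888
  c=5: 5 × 0.385 = 1.925
  c=6: 6 × 0.298 = 1.788
  c=7: 7 × 0.211 = 1.477
  c=8: 8 × 0.124 = 0.992
Maximum at c = 5 (1.925 surviving offspring).

5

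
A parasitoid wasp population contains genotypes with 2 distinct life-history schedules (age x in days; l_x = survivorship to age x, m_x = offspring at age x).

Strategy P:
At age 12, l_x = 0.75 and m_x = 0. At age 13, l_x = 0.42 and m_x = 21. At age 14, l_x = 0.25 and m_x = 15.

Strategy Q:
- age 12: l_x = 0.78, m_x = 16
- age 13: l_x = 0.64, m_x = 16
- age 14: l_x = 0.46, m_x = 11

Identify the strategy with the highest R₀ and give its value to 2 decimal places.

27.78

Strategy P: R₀ = 0.75×0 + 0.42×21 + 0.25×15 = 12.5700
Strategy Q: R₀ = 0.78×16 + 0.64×16 + 0.46×11 = 27.7800
Highest R₀: strategy Q with 27.7800.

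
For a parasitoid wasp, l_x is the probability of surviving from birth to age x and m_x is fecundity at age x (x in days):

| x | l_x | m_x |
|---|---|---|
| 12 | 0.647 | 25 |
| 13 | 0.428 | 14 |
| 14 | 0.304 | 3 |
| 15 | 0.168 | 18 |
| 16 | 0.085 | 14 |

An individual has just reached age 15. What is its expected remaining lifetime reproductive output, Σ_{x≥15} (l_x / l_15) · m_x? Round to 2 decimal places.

l_15 = 0.168. Conditional survival from age 15 to x is l_x / l_15.
  x=15: (0.168/0.168) × 18 = 18.0000
  x=16: (0.085/0.168) × 14 = 7.0833
Sum = 18.0000 + 7.0833 = 25.0833

25.08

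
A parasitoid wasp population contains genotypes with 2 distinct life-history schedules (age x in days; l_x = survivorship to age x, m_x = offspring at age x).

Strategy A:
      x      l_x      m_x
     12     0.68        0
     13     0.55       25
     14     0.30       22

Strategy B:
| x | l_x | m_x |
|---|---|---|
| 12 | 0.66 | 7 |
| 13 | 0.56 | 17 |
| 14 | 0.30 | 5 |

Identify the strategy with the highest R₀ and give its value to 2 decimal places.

Strategy A: R₀ = 0.68×0 + 0.55×25 + 0.30×22 = 20.3500
Strategy B: R₀ = 0.66×7 + 0.56×17 + 0.30×5 = 15.6400
Highest R₀: strategy A with 20.3500.

20.35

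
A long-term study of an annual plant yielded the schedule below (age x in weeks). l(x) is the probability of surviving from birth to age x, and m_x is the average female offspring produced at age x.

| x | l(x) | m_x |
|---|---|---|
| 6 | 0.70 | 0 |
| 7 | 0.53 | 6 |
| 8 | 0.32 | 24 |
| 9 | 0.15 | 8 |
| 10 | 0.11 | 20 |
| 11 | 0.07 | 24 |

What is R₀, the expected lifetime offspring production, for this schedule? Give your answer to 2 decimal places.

R₀ = Σ l(x) m_x:
  age 6: 0.70 × 0 = 0.0000
  age 7: 0.53 × 6 = 3.1800
  age 8: 0.32 × 24 = 7.6800
  age 9: 0.15 × 8 = 1.2000
  age 10: 0.11 × 20 = 2.2000
  age 11: 0.07 × 24 = 1.6800
R₀ = 0.0000 + 3.1800 + 7.6800 + 1.2000 + 2.2000 + 1.6800 = 15.9400

15.94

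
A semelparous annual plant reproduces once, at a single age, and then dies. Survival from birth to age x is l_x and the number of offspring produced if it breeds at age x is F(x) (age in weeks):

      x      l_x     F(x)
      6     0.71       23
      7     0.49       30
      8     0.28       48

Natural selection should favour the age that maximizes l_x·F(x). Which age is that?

6

Expected offspring if breeding at age x = l_x × F(x):
  age 6: 0.71 × 23 = 16.330
  age 7: 0.49 × 30 = 14.700
  age 8: 0.28 × 48 = 13.440
Maximum at age 6 (16.330).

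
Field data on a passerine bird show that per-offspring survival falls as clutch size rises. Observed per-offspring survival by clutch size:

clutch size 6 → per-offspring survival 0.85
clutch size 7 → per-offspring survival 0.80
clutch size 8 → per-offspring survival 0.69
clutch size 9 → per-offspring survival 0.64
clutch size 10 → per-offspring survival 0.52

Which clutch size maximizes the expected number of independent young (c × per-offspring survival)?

9

Expected independent young = c × s(c):
  c=6: 6 × 0.85 = 5.100
  c=7: 7 × 0.80 = 5.600
  c=8: 8 × 0.69 = 5.520
  c=9: 9 × 0.64 = 5.760
  c=10: 10 × 0.52 = 5.200
Maximum at c = 9 (5.760 independent young).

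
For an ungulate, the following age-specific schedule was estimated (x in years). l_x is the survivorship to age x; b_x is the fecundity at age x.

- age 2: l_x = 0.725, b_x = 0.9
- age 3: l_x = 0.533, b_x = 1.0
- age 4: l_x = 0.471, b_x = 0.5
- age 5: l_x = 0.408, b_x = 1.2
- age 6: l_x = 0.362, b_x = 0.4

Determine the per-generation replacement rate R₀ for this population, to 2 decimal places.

R₀ = Σ l_x b_x:
  age 2: 0.725 × 0.9 = 0.6525
  age 3: 0.533 × 1.0 = 0.5330
  age 4: 0.471 × 0.5 = 0.2355
  age 5: 0.408 × 1.2 = 0.4896
  age 6: 0.362 × 0.4 = 0.1448
R₀ = 0.6525 + 0.5330 + 0.2355 + 0.4896 + 0.1448 = 2.0554

2.06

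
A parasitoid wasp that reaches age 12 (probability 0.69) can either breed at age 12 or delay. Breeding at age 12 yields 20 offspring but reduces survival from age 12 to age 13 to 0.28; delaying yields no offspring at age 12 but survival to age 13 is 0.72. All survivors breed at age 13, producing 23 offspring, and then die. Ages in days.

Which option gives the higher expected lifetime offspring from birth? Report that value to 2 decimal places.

18.24

breed at age 12: R₀ = 0.69 × (20 + 0.28 × 23) = 0.69 × 26.4400 = 18.2436
delay to age 13: R₀ = 0.69 × (0.72 × 23) = 0.69 × 16.5600 = 11.4264
Higher: breed at age 12 (18.2436).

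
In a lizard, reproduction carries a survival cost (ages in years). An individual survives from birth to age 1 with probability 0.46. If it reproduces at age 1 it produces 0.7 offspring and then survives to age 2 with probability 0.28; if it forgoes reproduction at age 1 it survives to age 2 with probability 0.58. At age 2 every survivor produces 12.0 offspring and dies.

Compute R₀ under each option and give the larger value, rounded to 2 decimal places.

3.20

breed at age 1: R₀ = 0.46 × (0.7 + 0.28 × 12.0) = 0.46 × 4.0600 = 1.8676
delay to age 2: R₀ = 0.46 × (0.58 × 12.0) = 0.46 × 6.9600 = 3.2016
Higher: delay to age 2 (3.2016).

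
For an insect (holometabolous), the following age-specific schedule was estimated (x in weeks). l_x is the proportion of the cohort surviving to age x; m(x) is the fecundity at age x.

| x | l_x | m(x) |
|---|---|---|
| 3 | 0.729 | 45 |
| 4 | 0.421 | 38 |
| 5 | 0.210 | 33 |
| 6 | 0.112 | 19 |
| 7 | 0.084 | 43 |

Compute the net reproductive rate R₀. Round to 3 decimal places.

61.473

R₀ = Σ l_x m(x):
  age 3: 0.729 × 45 = 32.8050
  age 4: 0.421 × 38 = 15.9980
  age 5: 0.210 × 33 = 6.9300
  age 6: 0.112 × 19 = 2.1280
  age 7: 0.084 × 43 = 3.6120
R₀ = 32.8050 + 15.9980 + 6.9300 + 2.1280 + 3.6120 = 61.4730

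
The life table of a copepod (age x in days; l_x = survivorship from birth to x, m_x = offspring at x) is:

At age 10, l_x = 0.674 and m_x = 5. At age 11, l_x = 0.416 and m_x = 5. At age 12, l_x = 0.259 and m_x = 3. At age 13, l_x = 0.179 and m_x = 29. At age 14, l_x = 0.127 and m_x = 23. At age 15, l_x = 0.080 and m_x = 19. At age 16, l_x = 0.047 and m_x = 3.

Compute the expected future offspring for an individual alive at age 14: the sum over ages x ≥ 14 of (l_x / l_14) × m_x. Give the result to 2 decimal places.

36.08

l_14 = 0.127. Conditional survival from age 14 to x is l_x / l_14.
  x=14: (0.127/0.127) × 23 = 23.0000
  x=15: (0.080/0.127) × 19 = 11.9685
  x=16: (0.047/0.127) × 3 = 1.1102
Sum = 23.0000 + 11.9685 + 1.1102 = 36.0787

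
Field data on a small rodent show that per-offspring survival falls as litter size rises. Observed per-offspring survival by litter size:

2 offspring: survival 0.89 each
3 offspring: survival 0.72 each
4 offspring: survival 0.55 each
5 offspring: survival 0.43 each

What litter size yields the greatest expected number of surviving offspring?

Expected surviving offspring = c × s(c):
  c=2: 2 × 0.89 = 1.780
  c=3: 3 × 0.72 = 2.160
  c=4: 4 × 0.55 = 2.200
  c=5: 5 × 0.43 = 2.150
Maximum at c = 4 (2.200 surviving offspring).

4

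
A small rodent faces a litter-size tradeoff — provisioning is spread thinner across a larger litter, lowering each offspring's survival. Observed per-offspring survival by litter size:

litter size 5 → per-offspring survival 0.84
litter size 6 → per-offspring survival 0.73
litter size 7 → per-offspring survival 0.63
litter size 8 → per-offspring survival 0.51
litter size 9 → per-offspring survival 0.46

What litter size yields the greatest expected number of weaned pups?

Expected weaned pups = c × s(c):
  c=5: 5 × 0.84 = 4.200
  c=6: 6 × 0.73 = 4.380
  c=7: 7 × 0.63 = 4.410
  c=8: 8 × 0.51 = 4.080
  c=9: 9 × 0.46 = 4.140
Maximum at c = 7 (4.410 weaned pups).

7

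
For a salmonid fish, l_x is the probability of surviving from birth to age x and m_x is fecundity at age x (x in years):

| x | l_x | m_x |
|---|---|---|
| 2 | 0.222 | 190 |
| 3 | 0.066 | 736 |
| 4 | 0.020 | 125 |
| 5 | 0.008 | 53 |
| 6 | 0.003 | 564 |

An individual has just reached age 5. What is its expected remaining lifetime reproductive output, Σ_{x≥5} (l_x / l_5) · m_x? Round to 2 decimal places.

264.50

l_5 = 0.008. Conditional survival from age 5 to x is l_x / l_5.
  x=5: (0.008/0.008) × 53 = 53.0000
  x=6: (0.003/0.008) × 564 = 211.5000
Sum = 53.0000 + 211.5000 = 264.5000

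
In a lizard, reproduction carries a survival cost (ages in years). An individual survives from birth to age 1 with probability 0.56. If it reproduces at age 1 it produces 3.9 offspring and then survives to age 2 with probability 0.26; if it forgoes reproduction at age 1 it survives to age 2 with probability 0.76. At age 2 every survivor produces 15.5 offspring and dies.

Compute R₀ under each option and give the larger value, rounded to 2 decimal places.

6.60

breed at age 1: R₀ = 0.56 × (3.9 + 0.26 × 15.5) = 0.56 × 7.9300 = 4.4408
delay to age 2: R₀ = 0.56 × (0.76 × 15.5) = 0.56 × 11.7800 = 6.5968
Higher: delay to age 2 (6.5968).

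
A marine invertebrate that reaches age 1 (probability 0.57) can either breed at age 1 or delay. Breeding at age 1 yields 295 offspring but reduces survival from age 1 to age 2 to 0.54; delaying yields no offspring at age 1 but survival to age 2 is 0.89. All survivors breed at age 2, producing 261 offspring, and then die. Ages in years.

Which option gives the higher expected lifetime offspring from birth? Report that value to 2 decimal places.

248.49

breed at age 1: R₀ = 0.57 × (295 + 0.54 × 261) = 0.57 × 435.9400 = 248.4858
delay to age 2: R₀ = 0.57 × (0.89 × 261) = 0.57 × 232.2900 = 132.4053
Higher: breed at age 1 (248.4858).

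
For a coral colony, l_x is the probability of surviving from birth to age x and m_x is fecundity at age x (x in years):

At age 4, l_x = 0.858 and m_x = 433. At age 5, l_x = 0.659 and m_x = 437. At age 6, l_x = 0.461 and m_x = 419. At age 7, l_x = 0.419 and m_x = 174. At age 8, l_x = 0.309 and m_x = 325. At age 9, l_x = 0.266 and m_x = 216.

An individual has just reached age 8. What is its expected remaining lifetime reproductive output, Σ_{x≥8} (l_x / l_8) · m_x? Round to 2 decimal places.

l_8 = 0.309. Conditional survival from age 8 to x is l_x / l_8.
  x=8: (0.309/0.309) × 325 = 325.0000
  x=9: (0.266/0.309) × 216 = 185.9417
Sum = 325.0000 + 185.9417 = 510.9417

510.94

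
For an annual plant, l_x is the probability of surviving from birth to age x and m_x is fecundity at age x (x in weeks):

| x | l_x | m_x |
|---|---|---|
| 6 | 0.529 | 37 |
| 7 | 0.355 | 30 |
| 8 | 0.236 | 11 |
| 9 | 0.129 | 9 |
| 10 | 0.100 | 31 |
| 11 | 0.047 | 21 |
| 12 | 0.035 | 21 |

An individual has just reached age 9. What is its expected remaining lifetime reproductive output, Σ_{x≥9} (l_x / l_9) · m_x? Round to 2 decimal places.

46.38

l_9 = 0.129. Conditional survival from age 9 to x is l_x / l_9.
  x=9: (0.129/0.129) × 9 = 9.0000
  x=10: (0.100/0.129) × 31 = 24.0310
  x=11: (0.047/0.129) × 21 = 7.6512
  x=12: (0.035/0.129) × 21 = 5.6977
Sum = 9.0000 + 24.0310 + 7.6512 + 5.6977 = 46.3798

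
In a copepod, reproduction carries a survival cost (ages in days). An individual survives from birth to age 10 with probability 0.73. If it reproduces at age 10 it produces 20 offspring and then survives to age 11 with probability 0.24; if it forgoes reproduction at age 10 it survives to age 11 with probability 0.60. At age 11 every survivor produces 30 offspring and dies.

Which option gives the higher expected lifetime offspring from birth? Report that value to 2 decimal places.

19.86

breed at age 10: R₀ = 0.73 × (20 + 0.24 × 30) = 0.73 × 27.2000 = 19.8560
delay to age 11: R₀ = 0.73 × (0.60 × 30) = 0.73 × 18.0000 = 13.1400
Higher: breed at age 10 (19.8560).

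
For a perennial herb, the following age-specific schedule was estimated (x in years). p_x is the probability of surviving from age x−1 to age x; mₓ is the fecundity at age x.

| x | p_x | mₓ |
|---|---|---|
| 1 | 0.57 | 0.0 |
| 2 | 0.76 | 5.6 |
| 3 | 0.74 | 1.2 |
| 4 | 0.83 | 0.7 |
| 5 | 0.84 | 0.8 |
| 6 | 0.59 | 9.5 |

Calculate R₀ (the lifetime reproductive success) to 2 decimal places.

4.43

Survivorship from birth: l_x = p_1·p_2·…·p_x.
  l_1 = 0.57000
  l_2 = 0.43320
  l_3 = 0.32057
  l_4 = 0.26607
  l_5 = 0.22350
  l_6 = 0.13187
R₀ = Σ l_x mₓ:
  age 1: 0.57000 × 0.0 = 0.0000
  age 2: 0.43320 × 5.6 = 2.4259
  age 3: 0.32057 × 1.2 = 0.3847
  age 4: 0.26607 × 0.7 = 0.1862
  age 5: 0.22350 × 0.8 = 0.1788
  age 6: 0.13187 × 9.5 = 1.2528
R₀ = 0.0000 + 2.4259 + 0.3847 + 0.1862 + 0.1788 + 1.2528 = 4.4284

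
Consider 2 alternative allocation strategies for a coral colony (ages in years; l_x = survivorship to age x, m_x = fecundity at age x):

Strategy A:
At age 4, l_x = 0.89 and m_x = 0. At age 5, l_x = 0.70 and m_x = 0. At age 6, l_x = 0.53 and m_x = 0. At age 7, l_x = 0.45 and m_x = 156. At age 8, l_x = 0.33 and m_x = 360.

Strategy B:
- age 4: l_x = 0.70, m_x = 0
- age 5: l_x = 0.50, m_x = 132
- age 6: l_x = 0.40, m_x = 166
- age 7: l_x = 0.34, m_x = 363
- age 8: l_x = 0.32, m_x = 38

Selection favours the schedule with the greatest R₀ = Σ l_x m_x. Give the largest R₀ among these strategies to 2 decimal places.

267.98

Strategy A: R₀ = 0.89×0 + 0.70×0 + 0.53×0 + 0.45×156 + 0.33×360 = 189.0000
Strategy B: R₀ = 0.70×0 + 0.50×132 + 0.40×166 + 0.34×363 + 0.32×38 = 267.9800
Highest R₀: strategy B with 267.9800.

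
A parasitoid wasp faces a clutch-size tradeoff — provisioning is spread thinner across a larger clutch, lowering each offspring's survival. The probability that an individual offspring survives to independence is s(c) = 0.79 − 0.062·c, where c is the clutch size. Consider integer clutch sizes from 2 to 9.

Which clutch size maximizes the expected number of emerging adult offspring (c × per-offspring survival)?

6

Expected emerging adult offspring = c × s(c):
  c=2: 2 × 0.666 = 1.332
  c=3: 3 × 0.604 = 1.812
  c=4: 4 × 0.542 = 2.168
  c=5: 5 × 0.480 = 2.400
  c=6: 6 × 0.418 = 2.508
  c=7: 7 × 0.356 = 2.492
  c=8: 8 × 0.294 = 2.352
  c=9: 9 × 0.232 = 2.088
Maximum at c = 6 (2.508 emerging adult offspring).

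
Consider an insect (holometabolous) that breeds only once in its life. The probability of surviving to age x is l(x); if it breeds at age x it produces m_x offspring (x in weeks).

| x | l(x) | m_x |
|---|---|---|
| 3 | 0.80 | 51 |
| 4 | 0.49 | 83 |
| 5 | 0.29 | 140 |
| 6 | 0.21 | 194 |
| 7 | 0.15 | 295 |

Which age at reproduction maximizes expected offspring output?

7

Expected offspring if breeding at age x = l(x) × m_x:
  age 3: 0.80 × 51 = 40.800
  age 4: 0.49 × 83 = 40.670
  age 5: 0.29 × 140 = 40.600
  age 6: 0.21 × 194 = 40.740
  age 7: 0.15 × 295 = 44.250
Maximum at age 7 (44.250).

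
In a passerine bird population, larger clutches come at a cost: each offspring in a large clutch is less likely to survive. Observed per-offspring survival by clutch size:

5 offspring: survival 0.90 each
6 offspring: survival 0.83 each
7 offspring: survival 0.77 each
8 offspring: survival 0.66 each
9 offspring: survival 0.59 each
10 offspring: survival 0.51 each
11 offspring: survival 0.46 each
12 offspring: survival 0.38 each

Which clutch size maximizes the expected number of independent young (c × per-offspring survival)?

7

Expected independent young = c × s(c):
  c=5: 5 × 0.90 = 4.500
  c=6: 6 × 0.83 = 4.980
  c=7: 7 × 0.77 = 5.390
  c=8: 8 × 0.66 = 5.280
  c=9: 9 × 0.59 = 5.310
  c=10: 10 × 0.51 = 5.100
  c=11: 11 × 0.46 = 5.060
  c=12: 12 × 0.38 = 4.560
Maximum at c = 7 (5.390 independent young).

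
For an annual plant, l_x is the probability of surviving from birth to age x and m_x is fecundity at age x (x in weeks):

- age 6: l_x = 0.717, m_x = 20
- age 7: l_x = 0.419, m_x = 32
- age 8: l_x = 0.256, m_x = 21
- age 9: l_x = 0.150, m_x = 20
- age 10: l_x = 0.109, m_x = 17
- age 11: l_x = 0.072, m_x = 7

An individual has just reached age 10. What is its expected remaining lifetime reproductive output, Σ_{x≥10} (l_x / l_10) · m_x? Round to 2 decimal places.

21.62

l_10 = 0.109. Conditional survival from age 10 to x is l_x / l_10.
  x=10: (0.109/0.109) × 17 = 17.0000
  x=11: (0.072/0.109) × 7 = 4.6239
Sum = 17.0000 + 4.6239 = 21.6239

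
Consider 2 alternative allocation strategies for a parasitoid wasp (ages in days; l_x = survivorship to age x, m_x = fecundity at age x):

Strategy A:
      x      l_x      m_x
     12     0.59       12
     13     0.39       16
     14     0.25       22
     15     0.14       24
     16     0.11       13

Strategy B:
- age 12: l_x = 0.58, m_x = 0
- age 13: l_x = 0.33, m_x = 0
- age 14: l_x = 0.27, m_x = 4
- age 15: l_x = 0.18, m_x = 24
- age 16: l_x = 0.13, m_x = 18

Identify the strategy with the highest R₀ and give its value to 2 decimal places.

23.61

Strategy A: R₀ = 0.59×12 + 0.39×16 + 0.25×22 + 0.14×24 + 0.11×13 = 23.6100
Strategy B: R₀ = 0.58×0 + 0.33×0 + 0.27×4 + 0.18×24 + 0.13×18 = 7.7400
Highest R₀: strategy A with 23.6100.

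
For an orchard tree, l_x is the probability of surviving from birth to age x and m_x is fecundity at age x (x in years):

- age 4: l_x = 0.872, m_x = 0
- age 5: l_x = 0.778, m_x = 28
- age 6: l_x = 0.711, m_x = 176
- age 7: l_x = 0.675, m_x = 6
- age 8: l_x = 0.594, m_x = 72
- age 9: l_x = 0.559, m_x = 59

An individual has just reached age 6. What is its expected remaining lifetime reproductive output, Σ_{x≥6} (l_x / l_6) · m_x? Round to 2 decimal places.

288.23

l_6 = 0.711. Conditional survival from age 6 to x is l_x / l_6.
  x=6: (0.711/0.711) × 176 = 176.0000
  x=7: (0.675/0.711) × 6 = 5.6962
  x=8: (0.594/0.711) × 72 = 60.1519
  x=9: (0.559/0.711) × 59 = 46.3868
Sum = 176.0000 + 5.6962 + 60.1519 + 46.3868 = 288.2349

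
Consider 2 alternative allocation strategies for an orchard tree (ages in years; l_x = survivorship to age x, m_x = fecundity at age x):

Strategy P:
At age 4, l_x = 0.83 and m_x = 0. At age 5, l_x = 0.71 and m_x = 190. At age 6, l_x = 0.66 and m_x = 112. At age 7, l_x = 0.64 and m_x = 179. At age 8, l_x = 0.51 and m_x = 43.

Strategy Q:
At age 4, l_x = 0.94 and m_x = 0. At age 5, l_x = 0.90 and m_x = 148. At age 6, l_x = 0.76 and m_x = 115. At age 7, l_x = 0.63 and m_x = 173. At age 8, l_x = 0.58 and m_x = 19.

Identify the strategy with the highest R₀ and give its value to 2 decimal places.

Strategy P: R₀ = 0.83×0 + 0.71×190 + 0.66×112 + 0.64×179 + 0.51×43 = 345.3100
Strategy Q: R₀ = 0.94×0 + 0.90×148 + 0.76×115 + 0.63×173 + 0.58×19 = 340.6100
Highest R₀: strategy P with 345.3100.

345.31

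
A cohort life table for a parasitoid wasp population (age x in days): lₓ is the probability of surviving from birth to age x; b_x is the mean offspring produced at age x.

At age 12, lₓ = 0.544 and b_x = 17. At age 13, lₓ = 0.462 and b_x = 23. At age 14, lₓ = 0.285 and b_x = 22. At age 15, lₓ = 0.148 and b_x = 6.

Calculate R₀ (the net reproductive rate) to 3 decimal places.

R₀ = Σ lₓ b_x:
  age 12: 0.544 × 17 = 9.2480
  age 13: 0.462 × 23 = 10.6260
  age 14: 0.285 × 22 = 6.2700
  age 15: 0.148 × 6 = 0.8880
R₀ = 9.2480 + 10.6260 + 6.2700 + 0.8880 = 27.0320

27.032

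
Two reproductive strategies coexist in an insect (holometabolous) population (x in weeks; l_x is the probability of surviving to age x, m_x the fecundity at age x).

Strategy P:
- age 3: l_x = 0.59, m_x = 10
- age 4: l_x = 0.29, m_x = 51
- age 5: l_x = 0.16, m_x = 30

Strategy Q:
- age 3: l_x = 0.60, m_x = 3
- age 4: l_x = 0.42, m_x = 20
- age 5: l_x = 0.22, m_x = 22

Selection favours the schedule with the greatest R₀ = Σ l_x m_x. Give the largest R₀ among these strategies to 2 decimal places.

Strategy P: R₀ = 0.59×10 + 0.29×51 + 0.16×30 = 25.4900
Strategy Q: R₀ = 0.60×3 + 0.42×20 + 0.22×22 = 15.0400
Highest R₀: strategy P with 25.4900.

25.49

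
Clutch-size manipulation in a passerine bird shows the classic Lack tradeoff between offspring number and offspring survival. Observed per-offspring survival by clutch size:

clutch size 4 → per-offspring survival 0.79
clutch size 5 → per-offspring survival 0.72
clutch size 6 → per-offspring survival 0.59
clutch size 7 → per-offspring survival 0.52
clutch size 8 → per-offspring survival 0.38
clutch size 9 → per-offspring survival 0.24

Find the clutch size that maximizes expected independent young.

7

Expected independent young = c × s(c):
  c=4: 4 × 0.79 = 3.160
  c=5: 5 × 0.72 = 3.600
  c=6: 6 × 0.59 = 3.540
  c=7: 7 × 0.52 = 3.640
  c=8: 8 × 0.38 = 3.040
  c=9: 9 × 0.24 = 2.160
Maximum at c = 7 (3.640 independent young).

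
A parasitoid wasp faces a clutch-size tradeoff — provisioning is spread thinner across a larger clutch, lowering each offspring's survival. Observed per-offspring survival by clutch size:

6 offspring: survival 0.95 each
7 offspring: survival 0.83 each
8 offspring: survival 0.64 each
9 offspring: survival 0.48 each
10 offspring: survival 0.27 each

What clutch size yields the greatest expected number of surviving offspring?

Expected surviving offspring = c × s(c):
  c=6: 6 × 0.95 = 5.700
  c=7: 7 × 0.83 = 5.810
  c=8: 8 × 0.64 = 5.120
  c=9: 9 × 0.48 = 4.320
  c=10: 10 × 0.27 = 2.700
Maximum at c = 7 (5.810 surviving offspring).

7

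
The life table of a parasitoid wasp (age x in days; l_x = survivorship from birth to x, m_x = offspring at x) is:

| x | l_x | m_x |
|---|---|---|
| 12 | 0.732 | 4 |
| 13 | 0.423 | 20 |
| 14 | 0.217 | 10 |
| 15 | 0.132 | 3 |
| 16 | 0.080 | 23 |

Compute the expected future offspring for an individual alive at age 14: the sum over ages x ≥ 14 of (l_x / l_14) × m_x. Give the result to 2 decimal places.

20.30

l_14 = 0.217. Conditional survival from age 14 to x is l_x / l_14.
  x=14: (0.217/0.217) × 10 = 10.0000
  x=15: (0.132/0.217) × 3 = 1.8249
  x=16: (0.080/0.217) × 23 = 8.4793
Sum = 10.0000 + 1.8249 + 8.4793 = 20.3041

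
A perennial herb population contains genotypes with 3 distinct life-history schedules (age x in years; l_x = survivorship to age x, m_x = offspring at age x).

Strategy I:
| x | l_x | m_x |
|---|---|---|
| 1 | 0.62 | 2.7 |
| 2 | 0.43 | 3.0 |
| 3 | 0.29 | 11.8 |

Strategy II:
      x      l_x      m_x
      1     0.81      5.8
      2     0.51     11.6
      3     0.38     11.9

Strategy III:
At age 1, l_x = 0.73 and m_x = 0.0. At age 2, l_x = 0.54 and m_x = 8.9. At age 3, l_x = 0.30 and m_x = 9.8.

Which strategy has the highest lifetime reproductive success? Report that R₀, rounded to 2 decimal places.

15.14

Strategy I: R₀ = 0.62×2.7 + 0.43×3.0 + 0.29×11.8 = 6.3860
Strategy II: R₀ = 0.81×5.8 + 0.51×11.6 + 0.38×11.9 = 15.1360
Strategy III: R₀ = 0.73×0.0 + 0.54×8.9 + 0.30×9.8 = 7.7460
Highest R₀: strategy II with 15.1360.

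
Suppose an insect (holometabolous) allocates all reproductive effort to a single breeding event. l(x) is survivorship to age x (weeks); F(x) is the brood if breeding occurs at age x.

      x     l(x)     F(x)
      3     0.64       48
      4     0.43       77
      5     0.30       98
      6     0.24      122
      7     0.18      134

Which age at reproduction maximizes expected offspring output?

Expected offspring if breeding at age x = l(x) × F(x):
  age 3: 0.64 × 48 = 30.720
  age 4: 0.43 × 77 = 33.110
  age 5: 0.30 × 98 = 29.400
  age 6: 0.24 × 122 = 29.280
  age 7: 0.18 × 134 = 24.120
Maximum at age 4 (33.110).

4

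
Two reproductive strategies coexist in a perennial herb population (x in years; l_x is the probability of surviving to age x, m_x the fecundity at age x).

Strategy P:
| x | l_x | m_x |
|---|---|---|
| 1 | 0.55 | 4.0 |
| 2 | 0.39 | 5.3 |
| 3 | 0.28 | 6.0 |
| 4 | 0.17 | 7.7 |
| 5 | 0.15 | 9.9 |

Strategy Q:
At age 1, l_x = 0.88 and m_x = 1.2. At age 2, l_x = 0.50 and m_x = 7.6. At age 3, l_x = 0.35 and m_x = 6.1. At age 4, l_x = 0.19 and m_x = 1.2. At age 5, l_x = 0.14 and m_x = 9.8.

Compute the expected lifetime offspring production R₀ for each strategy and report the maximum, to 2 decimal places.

8.74

Strategy P: R₀ = 0.55×4.0 + 0.39×5.3 + 0.28×6.0 + 0.17×7.7 + 0.15×9.9 = 8.7410
Strategy Q: R₀ = 0.88×1.2 + 0.50×7.6 + 0.35×6.1 + 0.19×1.2 + 0.14×9.8 = 8.5910
Highest R₀: strategy P with 8.7410.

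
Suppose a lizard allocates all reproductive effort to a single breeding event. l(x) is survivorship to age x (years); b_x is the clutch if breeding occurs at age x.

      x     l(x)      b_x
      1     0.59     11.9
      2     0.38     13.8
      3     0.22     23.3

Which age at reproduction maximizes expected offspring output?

Expected offspring if breeding at age x = l(x) × b_x:
  age 1: 0.59 × 11.9 = 7.021
  age 2: 0.38 × 13.8 = 5.244
  age 3: 0.22 × 23.3 = 5.126
Maximum at age 1 (7.021).

1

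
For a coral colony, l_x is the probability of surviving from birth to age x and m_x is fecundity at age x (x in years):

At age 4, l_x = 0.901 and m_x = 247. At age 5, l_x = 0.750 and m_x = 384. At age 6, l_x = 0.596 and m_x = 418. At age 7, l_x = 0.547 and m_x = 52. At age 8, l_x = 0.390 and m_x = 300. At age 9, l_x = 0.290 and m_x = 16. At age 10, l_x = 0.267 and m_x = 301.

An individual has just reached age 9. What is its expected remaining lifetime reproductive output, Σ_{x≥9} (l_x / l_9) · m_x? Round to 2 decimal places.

l_9 = 0.290. Conditional survival from age 9 to x is l_x / l_9.
  x=9: (0.290/0.290) × 16 = 16.0000
  x=10: (0.267/0.290) × 301 = 277.1276
Sum = 16.0000 + 277.1276 = 293.1276

293.13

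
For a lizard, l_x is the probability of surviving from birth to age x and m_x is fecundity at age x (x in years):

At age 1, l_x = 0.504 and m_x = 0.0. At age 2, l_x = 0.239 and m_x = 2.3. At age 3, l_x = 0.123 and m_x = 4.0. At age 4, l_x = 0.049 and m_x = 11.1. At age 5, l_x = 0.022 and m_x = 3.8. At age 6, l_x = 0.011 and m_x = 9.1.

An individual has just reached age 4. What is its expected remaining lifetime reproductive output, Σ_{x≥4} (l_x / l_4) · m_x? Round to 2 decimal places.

14.85

l_4 = 0.049. Conditional survival from age 4 to x is l_x / l_4.
  x=4: (0.049/0.049) × 11.1 = 11.1000
  x=5: (0.022/0.049) × 3.8 = 1.7061
  x=6: (0.011/0.049) × 9.1 = 2.0429
Sum = 11.1000 + 1.7061 + 2.0429 = 14.8490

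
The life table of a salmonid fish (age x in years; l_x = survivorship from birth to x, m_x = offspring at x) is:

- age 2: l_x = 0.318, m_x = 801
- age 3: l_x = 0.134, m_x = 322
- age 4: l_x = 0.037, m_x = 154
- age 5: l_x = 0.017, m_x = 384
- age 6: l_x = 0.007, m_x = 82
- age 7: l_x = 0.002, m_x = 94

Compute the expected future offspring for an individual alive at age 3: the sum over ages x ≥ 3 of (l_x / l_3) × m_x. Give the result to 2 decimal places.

418.93

l_3 = 0.134. Conditional survival from age 3 to x is l_x / l_3.
  x=3: (0.134/0.134) × 322 = 322.0000
  x=4: (0.037/0.134) × 154 = 42.5224
  x=5: (0.017/0.134) × 384 = 48.7164
  x=6: (0.007/0.134) × 82 = 4.2836
  x=7: (0.002/0.134) × 94 = 1.4030
Sum = 322.0000 + 42.5224 + 48.7164 + 4.2836 + 1.4030 = 418.9254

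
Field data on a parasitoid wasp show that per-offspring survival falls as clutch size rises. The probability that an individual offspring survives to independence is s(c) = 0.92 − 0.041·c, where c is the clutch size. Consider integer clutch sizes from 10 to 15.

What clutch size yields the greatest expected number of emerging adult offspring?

11

Expected emerging adult offspring = c × s(c):
  c=10: 10 × 0.510 = 5.100
  c=11: 11 × 0.469 = 5.159
  c=12: 12 × 0.428 = 5.136
  c=13: 13 × 0.387 = 5.031
  c=14: 14 × 0.346 = 4.844
  c=15: 15 × 0.305 = 4.575
Maximum at c = 11 (5.159 emerging adult offspring).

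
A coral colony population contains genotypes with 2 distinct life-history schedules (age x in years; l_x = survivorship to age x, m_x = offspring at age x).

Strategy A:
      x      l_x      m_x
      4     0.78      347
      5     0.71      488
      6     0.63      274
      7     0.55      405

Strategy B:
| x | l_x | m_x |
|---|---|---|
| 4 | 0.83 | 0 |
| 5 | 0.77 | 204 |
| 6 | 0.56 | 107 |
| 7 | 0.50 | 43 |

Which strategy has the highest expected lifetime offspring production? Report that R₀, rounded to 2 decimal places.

1012.51

Strategy A: R₀ = 0.78×347 + 0.71×488 + 0.63×274 + 0.55×405 = 1012.5100
Strategy B: R₀ = 0.83×0 + 0.77×204 + 0.56×107 + 0.50×43 = 238.5000
Highest R₀: strategy A with 1012.5100.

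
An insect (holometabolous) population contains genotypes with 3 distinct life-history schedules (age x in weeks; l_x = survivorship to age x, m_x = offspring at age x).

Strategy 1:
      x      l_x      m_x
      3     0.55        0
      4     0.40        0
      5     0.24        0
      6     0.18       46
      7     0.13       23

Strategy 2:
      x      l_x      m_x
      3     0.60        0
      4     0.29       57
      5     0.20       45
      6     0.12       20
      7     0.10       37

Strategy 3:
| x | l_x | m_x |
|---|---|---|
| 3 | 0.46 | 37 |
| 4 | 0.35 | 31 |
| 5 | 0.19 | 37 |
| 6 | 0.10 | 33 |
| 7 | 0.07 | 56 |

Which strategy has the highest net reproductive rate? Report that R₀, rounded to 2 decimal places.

42.12

Strategy 1: R₀ = 0.55×0 + 0.40×0 + 0.24×0 + 0.18×46 + 0.13×23 = 11.2700
Strategy 2: R₀ = 0.60×0 + 0.29×57 + 0.20×45 + 0.12×20 + 0.10×37 = 31.6300
Strategy 3: R₀ = 0.46×37 + 0.35×31 + 0.19×37 + 0.10×33 + 0.07×56 = 42.1200
Highest R₀: strategy 3 with 42.1200.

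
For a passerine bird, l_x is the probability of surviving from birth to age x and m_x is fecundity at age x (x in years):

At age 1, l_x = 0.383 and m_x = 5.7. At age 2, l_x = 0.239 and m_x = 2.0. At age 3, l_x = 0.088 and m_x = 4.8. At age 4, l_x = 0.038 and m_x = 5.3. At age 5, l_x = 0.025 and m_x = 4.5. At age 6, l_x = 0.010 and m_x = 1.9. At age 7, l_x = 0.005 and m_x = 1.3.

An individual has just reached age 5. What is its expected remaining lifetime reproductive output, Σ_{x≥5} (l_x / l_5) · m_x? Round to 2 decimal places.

l_5 = 0.025. Conditional survival from age 5 to x is l_x / l_5.
  x=5: (0.025/0.025) × 4.5 = 4.5000
  x=6: (0.010/0.025) × 1.9 = 0.7600
  x=7: (0.005/0.025) × 1.3 = 0.2600
Sum = 4.5000 + 0.7600 + 0.2600 = 5.5200

5.52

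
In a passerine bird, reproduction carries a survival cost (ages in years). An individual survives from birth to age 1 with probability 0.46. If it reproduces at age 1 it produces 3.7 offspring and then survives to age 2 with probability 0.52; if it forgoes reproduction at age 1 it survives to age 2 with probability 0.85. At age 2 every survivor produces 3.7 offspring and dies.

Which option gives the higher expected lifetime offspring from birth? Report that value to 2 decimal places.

2.59

breed at age 1: R₀ = 0.46 × (3.7 + 0.52 × 3.7) = 0.46 × 5.6240 = 2.5870
delay to age 2: R₀ = 0.46 × (0.85 × 3.7) = 0.46 × 3.1450 = 1.4467
Higher: breed at age 1 (2.5870).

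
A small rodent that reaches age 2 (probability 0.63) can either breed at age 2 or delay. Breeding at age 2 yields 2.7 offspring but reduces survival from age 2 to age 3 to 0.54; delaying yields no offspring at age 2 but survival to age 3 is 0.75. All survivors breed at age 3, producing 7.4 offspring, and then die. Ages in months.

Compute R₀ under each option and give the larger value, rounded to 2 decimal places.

4.22

breed at age 2: R₀ = 0.63 × (2.7 + 0.54 × 7.4) = 0.63 × 6.6960 = 4.2185
delay to age 3: R₀ = 0.63 × (0.75 × 7.4) = 0.63 × 5.5500 = 3.4965
Higher: breed at age 2 (4.2185).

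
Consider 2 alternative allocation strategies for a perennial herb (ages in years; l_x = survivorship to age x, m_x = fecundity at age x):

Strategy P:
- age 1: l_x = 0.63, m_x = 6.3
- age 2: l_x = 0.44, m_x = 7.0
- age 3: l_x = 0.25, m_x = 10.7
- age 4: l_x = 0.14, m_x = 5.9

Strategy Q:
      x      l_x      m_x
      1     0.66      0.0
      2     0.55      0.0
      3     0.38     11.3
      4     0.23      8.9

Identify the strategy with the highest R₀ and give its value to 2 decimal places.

10.55

Strategy P: R₀ = 0.63×6.3 + 0.44×7.0 + 0.25×10.7 + 0.14×5.9 = 10.5500
Strategy Q: R₀ = 0.66×0.0 + 0.55×0.0 + 0.38×11.3 + 0.23×8.9 = 6.3410
Highest R₀: strategy P with 10.5500.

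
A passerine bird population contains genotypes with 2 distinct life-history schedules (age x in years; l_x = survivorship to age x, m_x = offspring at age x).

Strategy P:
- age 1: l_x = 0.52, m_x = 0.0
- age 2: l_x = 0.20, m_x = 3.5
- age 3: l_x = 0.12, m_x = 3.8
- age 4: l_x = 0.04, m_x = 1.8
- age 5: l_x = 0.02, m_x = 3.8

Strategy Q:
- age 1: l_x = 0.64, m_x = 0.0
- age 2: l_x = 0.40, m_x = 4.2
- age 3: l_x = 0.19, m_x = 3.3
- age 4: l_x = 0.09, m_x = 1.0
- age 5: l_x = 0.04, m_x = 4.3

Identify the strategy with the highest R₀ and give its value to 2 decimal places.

Strategy P: R₀ = 0.52×0.0 + 0.20×3.5 + 0.12×3.8 + 0.04×1.8 + 0.02×3.8 = 1.3040
Strategy Q: R₀ = 0.64×0.0 + 0.40×4.2 + 0.19×3.3 + 0.09×1.0 + 0.04×4.3 = 2.5690
Highest R₀: strategy Q with 2.5690.

2.57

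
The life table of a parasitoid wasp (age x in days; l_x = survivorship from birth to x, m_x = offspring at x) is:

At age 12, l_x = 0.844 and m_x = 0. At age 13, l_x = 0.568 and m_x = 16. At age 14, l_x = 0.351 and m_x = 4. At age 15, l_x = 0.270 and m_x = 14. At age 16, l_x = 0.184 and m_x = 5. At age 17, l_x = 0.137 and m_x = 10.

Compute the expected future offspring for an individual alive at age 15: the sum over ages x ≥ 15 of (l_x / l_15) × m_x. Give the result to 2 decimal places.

22.48

l_15 = 0.270. Conditional survival from age 15 to x is l_x / l_15.
  x=15: (0.270/0.270) × 14 = 14.0000
  x=16: (0.184/0.270) × 5 = 3.4074
  x=17: (0.137/0.270) × 10 = 5.0741
Sum = 14.0000 + 3.4074 + 5.0741 = 22.4815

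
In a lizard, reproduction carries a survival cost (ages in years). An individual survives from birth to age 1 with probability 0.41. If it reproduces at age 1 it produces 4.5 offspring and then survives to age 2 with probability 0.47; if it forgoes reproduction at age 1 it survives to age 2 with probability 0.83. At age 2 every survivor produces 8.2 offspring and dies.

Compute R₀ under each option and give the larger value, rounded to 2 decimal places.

breed at age 1: R₀ = 0.41 × (4.5 + 0.47 × 8.2) = 0.41 × 8.3540 = 3.4251
delay to age 2: R₀ = 0.41 × (0.83 × 8.2) = 0.41 × 6.8060 = 2.7905
Higher: breed at age 1 (3.4251).

3.43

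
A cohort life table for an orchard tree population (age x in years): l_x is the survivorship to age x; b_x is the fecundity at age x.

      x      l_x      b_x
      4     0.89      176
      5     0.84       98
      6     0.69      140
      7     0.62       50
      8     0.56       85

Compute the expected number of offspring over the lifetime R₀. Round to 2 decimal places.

414.16

R₀ = Σ l_x b_x:
  age 4: 0.89 × 176 = 156.6400
  age 5: 0.84 × 98 = 82.3200
  age 6: 0.69 × 140 = 96.6000
  age 7: 0.62 × 50 = 31.0000
  age 8: 0.56 × 85 = 47.6000
R₀ = 156.6400 + 82.3200 + 96.6000 + 31.0000 + 47.6000 = 414.1600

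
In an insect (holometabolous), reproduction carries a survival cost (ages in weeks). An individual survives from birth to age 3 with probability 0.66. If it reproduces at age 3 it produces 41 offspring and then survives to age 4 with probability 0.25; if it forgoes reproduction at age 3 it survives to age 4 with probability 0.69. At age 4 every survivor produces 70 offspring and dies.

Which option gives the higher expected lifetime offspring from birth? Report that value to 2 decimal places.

38.61

breed at age 3: R₀ = 0.66 × (41 + 0.25 × 70) = 0.66 × 58.5000 = 38.6100
delay to age 4: R₀ = 0.66 × (0.69 × 70) = 0.66 × 48.3000 = 31.8780
Higher: breed at age 3 (38.6100).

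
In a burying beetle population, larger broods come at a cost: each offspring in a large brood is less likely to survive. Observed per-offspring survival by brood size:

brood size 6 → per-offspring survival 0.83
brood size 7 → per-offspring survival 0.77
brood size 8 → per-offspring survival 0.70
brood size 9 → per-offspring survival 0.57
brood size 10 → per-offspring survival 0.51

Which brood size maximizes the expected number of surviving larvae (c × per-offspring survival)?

8

Expected surviving larvae = c × s(c):
  c=6: 6 × 0.83 = 4.980
  c=7: 7 × 0.77 = 5.390
  c=8: 8 × 0.70 = 5.600
  c=9: 9 × 0.57 = 5.130
  c=10: 10 × 0.51 = 5.100
Maximum at c = 8 (5.600 surviving larvae).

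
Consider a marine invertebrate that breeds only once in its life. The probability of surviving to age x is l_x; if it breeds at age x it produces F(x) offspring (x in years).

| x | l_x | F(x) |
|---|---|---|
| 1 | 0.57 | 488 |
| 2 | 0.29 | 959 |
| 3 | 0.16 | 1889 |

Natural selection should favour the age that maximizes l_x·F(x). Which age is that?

Expected offspring if breeding at age x = l_x × F(x):
  age 1: 0.57 × 488 = 278.160
  age 2: 0.29 × 959 = 278.110
  age 3: 0.16 × 1889 = 302.240
Maximum at age 3 (302.240).

3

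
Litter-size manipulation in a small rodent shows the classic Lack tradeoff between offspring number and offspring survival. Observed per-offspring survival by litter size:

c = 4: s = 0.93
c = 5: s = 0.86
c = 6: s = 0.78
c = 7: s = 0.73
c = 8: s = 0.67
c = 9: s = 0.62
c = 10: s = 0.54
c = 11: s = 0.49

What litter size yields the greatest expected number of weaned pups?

Expected weaned pups = c × s(c):
  c=4: 4 × 0.93 = 3.720
  c=5: 5 × 0.86 = 4.300
  c=6: 6 × 0.78 = 4.680
  c=7: 7 × 0.73 = 5.110
  c=8: 8 × 0.67 = 5.360
  c=9: 9 × 0.62 = 5.580
  c=10: 10 × 0.54 = 5.400
  c=11: 11 × 0.49 = 5.390
Maximum at c = 9 (5.580 weaned pups).

9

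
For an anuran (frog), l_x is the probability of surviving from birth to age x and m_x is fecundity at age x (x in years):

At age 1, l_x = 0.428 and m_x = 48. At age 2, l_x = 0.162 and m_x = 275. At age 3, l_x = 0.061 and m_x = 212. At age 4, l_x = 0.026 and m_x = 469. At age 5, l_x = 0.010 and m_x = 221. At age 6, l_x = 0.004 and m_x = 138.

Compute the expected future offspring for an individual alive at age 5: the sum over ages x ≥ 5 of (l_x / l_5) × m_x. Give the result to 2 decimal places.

l_5 = 0.010. Conditional survival from age 5 to x is l_x / l_5.
  x=5: (0.010/0.010) × 221 = 221.0000
  x=6: (0.004/0.010) × 138 = 55.2000
Sum = 221.0000 + 55.2000 = 276.2000

276.20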